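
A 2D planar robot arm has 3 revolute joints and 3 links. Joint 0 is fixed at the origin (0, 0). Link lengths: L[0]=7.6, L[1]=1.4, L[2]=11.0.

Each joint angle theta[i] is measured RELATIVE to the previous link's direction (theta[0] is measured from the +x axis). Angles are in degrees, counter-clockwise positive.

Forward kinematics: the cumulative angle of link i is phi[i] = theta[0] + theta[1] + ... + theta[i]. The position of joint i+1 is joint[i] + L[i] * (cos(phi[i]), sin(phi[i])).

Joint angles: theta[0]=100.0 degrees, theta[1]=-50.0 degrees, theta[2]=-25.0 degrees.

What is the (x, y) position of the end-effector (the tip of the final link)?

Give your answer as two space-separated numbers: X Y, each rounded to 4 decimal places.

joint[0] = (0.0000, 0.0000)  (base)
link 0: phi[0] = 100 = 100 deg
  cos(100 deg) = -0.1736, sin(100 deg) = 0.9848
  joint[1] = (0.0000, 0.0000) + 7.6 * (-0.1736, 0.9848) = (0.0000 + -1.3197, 0.0000 + 7.4845) = (-1.3197, 7.4845)
link 1: phi[1] = 100 + -50 = 50 deg
  cos(50 deg) = 0.6428, sin(50 deg) = 0.7660
  joint[2] = (-1.3197, 7.4845) + 1.4 * (0.6428, 0.7660) = (-1.3197 + 0.8999, 7.4845 + 1.0725) = (-0.4198, 8.5570)
link 2: phi[2] = 100 + -50 + -25 = 25 deg
  cos(25 deg) = 0.9063, sin(25 deg) = 0.4226
  joint[3] = (-0.4198, 8.5570) + 11 * (0.9063, 0.4226) = (-0.4198 + 9.9694, 8.5570 + 4.6488) = (9.5496, 13.2058)
End effector: (9.5496, 13.2058)

Answer: 9.5496 13.2058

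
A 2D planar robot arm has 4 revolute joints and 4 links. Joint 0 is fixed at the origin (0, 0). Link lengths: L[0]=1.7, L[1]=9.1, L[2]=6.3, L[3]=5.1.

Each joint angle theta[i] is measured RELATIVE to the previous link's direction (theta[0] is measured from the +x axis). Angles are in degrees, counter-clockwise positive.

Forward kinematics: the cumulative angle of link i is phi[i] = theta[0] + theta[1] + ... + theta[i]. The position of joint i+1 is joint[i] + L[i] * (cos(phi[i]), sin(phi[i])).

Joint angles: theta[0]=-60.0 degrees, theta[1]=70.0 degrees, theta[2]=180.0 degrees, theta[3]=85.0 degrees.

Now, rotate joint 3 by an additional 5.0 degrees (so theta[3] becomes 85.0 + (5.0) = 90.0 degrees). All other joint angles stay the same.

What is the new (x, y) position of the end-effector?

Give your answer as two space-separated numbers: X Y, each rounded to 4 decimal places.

Answer: 4.4931 -6.0085

Derivation:
joint[0] = (0.0000, 0.0000)  (base)
link 0: phi[0] = -60 = -60 deg
  cos(-60 deg) = 0.5000, sin(-60 deg) = -0.8660
  joint[1] = (0.0000, 0.0000) + 1.7 * (0.5000, -0.8660) = (0.0000 + 0.8500, 0.0000 + -1.4722) = (0.8500, -1.4722)
link 1: phi[1] = -60 + 70 = 10 deg
  cos(10 deg) = 0.9848, sin(10 deg) = 0.1736
  joint[2] = (0.8500, -1.4722) + 9.1 * (0.9848, 0.1736) = (0.8500 + 8.9618, -1.4722 + 1.5802) = (9.8118, 0.1080)
link 2: phi[2] = -60 + 70 + 180 = 190 deg
  cos(190 deg) = -0.9848, sin(190 deg) = -0.1736
  joint[3] = (9.8118, 0.1080) + 6.3 * (-0.9848, -0.1736) = (9.8118 + -6.2043, 0.1080 + -1.0940) = (3.6075, -0.9860)
link 3: phi[3] = -60 + 70 + 180 + 90 = 280 deg
  cos(280 deg) = 0.1736, sin(280 deg) = -0.9848
  joint[4] = (3.6075, -0.9860) + 5.1 * (0.1736, -0.9848) = (3.6075 + 0.8856, -0.9860 + -5.0225) = (4.4931, -6.0085)
End effector: (4.4931, -6.0085)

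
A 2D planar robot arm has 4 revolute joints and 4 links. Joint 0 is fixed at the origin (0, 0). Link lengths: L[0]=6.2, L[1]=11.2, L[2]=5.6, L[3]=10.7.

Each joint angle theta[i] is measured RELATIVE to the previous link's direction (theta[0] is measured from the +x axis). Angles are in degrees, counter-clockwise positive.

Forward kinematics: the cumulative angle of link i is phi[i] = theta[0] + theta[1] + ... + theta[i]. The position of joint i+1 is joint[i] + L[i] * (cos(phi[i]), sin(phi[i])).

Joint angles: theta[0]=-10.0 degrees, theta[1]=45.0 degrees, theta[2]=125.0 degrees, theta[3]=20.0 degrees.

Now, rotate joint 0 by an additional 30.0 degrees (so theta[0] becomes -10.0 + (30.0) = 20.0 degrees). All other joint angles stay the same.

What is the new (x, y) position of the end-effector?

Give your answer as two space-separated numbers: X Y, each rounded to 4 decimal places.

Answer: -4.2220 5.9487

Derivation:
joint[0] = (0.0000, 0.0000)  (base)
link 0: phi[0] = 20 = 20 deg
  cos(20 deg) = 0.9397, sin(20 deg) = 0.3420
  joint[1] = (0.0000, 0.0000) + 6.2 * (0.9397, 0.3420) = (0.0000 + 5.8261, 0.0000 + 2.1205) = (5.8261, 2.1205)
link 1: phi[1] = 20 + 45 = 65 deg
  cos(65 deg) = 0.4226, sin(65 deg) = 0.9063
  joint[2] = (5.8261, 2.1205) + 11.2 * (0.4226, 0.9063) = (5.8261 + 4.7333, 2.1205 + 10.1506) = (10.5594, 12.2712)
link 2: phi[2] = 20 + 45 + 125 = 190 deg
  cos(190 deg) = -0.9848, sin(190 deg) = -0.1736
  joint[3] = (10.5594, 12.2712) + 5.6 * (-0.9848, -0.1736) = (10.5594 + -5.5149, 12.2712 + -0.9724) = (5.0445, 11.2987)
link 3: phi[3] = 20 + 45 + 125 + 20 = 210 deg
  cos(210 deg) = -0.8660, sin(210 deg) = -0.5000
  joint[4] = (5.0445, 11.2987) + 10.7 * (-0.8660, -0.5000) = (5.0445 + -9.2665, 11.2987 + -5.3500) = (-4.2220, 5.9487)
End effector: (-4.2220, 5.9487)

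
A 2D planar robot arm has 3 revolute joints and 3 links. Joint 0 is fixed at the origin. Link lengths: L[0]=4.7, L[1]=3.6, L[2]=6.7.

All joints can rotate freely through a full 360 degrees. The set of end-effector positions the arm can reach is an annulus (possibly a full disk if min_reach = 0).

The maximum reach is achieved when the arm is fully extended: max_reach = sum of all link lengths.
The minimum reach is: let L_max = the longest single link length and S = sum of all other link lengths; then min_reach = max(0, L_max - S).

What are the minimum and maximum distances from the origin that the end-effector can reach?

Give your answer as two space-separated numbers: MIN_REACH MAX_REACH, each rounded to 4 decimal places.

Link lengths: [4.7, 3.6, 6.7]
max_reach = 4.7 + 3.6 + 6.7 = 15
L_max = max([4.7, 3.6, 6.7]) = 6.7
S (sum of others) = 15 - 6.7 = 8.3
min_reach = max(0, 6.7 - 8.3) = max(0, -1.6) = 0

Answer: 0.0000 15.0000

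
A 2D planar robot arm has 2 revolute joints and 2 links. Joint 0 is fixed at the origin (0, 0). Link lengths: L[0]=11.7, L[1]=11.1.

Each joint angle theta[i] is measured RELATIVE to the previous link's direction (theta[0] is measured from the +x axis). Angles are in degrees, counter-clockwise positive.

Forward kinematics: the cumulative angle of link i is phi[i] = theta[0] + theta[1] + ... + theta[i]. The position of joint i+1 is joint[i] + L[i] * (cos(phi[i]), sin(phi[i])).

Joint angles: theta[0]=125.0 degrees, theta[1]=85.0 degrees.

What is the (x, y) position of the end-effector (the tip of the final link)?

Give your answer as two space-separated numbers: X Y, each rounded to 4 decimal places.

Answer: -16.3237 4.0341

Derivation:
joint[0] = (0.0000, 0.0000)  (base)
link 0: phi[0] = 125 = 125 deg
  cos(125 deg) = -0.5736, sin(125 deg) = 0.8192
  joint[1] = (0.0000, 0.0000) + 11.7 * (-0.5736, 0.8192) = (0.0000 + -6.7108, 0.0000 + 9.5841) = (-6.7108, 9.5841)
link 1: phi[1] = 125 + 85 = 210 deg
  cos(210 deg) = -0.8660, sin(210 deg) = -0.5000
  joint[2] = (-6.7108, 9.5841) + 11.1 * (-0.8660, -0.5000) = (-6.7108 + -9.6129, 9.5841 + -5.5500) = (-16.3237, 4.0341)
End effector: (-16.3237, 4.0341)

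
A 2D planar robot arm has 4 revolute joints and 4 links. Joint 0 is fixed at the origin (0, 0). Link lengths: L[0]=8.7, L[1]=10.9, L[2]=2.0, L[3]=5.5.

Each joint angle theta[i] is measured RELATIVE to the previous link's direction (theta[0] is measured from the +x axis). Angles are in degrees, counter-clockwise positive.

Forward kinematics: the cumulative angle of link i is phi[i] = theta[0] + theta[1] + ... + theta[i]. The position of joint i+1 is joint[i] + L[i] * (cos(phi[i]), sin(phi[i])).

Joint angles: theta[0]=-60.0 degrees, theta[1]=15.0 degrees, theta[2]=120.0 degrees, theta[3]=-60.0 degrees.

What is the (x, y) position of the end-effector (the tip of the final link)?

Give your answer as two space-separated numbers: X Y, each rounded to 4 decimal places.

Answer: 17.8877 -11.8865

Derivation:
joint[0] = (0.0000, 0.0000)  (base)
link 0: phi[0] = -60 = -60 deg
  cos(-60 deg) = 0.5000, sin(-60 deg) = -0.8660
  joint[1] = (0.0000, 0.0000) + 8.7 * (0.5000, -0.8660) = (0.0000 + 4.3500, 0.0000 + -7.5344) = (4.3500, -7.5344)
link 1: phi[1] = -60 + 15 = -45 deg
  cos(-45 deg) = 0.7071, sin(-45 deg) = -0.7071
  joint[2] = (4.3500, -7.5344) + 10.9 * (0.7071, -0.7071) = (4.3500 + 7.7075, -7.5344 + -7.7075) = (12.0575, -15.2419)
link 2: phi[2] = -60 + 15 + 120 = 75 deg
  cos(75 deg) = 0.2588, sin(75 deg) = 0.9659
  joint[3] = (12.0575, -15.2419) + 2 * (0.2588, 0.9659) = (12.0575 + 0.5176, -15.2419 + 1.9319) = (12.5751, -13.3100)
link 3: phi[3] = -60 + 15 + 120 + -60 = 15 deg
  cos(15 deg) = 0.9659, sin(15 deg) = 0.2588
  joint[4] = (12.5751, -13.3100) + 5.5 * (0.9659, 0.2588) = (12.5751 + 5.3126, -13.3100 + 1.4235) = (17.8877, -11.8865)
End effector: (17.8877, -11.8865)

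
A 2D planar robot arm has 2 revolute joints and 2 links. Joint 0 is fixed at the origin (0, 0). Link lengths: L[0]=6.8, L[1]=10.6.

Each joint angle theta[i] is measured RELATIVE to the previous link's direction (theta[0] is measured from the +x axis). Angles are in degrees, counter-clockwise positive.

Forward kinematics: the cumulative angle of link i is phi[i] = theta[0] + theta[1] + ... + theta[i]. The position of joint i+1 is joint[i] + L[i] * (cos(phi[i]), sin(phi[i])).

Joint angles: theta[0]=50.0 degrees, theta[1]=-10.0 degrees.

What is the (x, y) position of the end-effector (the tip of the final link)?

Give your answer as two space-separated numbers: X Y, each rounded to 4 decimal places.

joint[0] = (0.0000, 0.0000)  (base)
link 0: phi[0] = 50 = 50 deg
  cos(50 deg) = 0.6428, sin(50 deg) = 0.7660
  joint[1] = (0.0000, 0.0000) + 6.8 * (0.6428, 0.7660) = (0.0000 + 4.3710, 0.0000 + 5.2091) = (4.3710, 5.2091)
link 1: phi[1] = 50 + -10 = 40 deg
  cos(40 deg) = 0.7660, sin(40 deg) = 0.6428
  joint[2] = (4.3710, 5.2091) + 10.6 * (0.7660, 0.6428) = (4.3710 + 8.1201, 5.2091 + 6.8135) = (12.4910, 12.0227)
End effector: (12.4910, 12.0227)

Answer: 12.4910 12.0227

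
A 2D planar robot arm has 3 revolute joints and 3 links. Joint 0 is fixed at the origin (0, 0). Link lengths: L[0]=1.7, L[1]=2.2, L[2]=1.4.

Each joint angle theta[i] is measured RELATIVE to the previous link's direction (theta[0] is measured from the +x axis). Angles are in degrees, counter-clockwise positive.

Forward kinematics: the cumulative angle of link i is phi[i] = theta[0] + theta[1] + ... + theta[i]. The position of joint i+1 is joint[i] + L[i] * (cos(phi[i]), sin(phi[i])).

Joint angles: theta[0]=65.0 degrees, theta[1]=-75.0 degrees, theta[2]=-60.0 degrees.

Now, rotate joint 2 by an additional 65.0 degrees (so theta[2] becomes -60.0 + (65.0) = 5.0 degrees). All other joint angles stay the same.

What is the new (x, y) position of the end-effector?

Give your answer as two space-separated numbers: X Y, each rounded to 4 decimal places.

joint[0] = (0.0000, 0.0000)  (base)
link 0: phi[0] = 65 = 65 deg
  cos(65 deg) = 0.4226, sin(65 deg) = 0.9063
  joint[1] = (0.0000, 0.0000) + 1.7 * (0.4226, 0.9063) = (0.0000 + 0.7185, 0.0000 + 1.5407) = (0.7185, 1.5407)
link 1: phi[1] = 65 + -75 = -10 deg
  cos(-10 deg) = 0.9848, sin(-10 deg) = -0.1736
  joint[2] = (0.7185, 1.5407) + 2.2 * (0.9848, -0.1736) = (0.7185 + 2.1666, 1.5407 + -0.3820) = (2.8850, 1.1587)
link 2: phi[2] = 65 + -75 + 5 = -5 deg
  cos(-5 deg) = 0.9962, sin(-5 deg) = -0.0872
  joint[3] = (2.8850, 1.1587) + 1.4 * (0.9962, -0.0872) = (2.8850 + 1.3947, 1.1587 + -0.1220) = (4.2797, 1.0367)
End effector: (4.2797, 1.0367)

Answer: 4.2797 1.0367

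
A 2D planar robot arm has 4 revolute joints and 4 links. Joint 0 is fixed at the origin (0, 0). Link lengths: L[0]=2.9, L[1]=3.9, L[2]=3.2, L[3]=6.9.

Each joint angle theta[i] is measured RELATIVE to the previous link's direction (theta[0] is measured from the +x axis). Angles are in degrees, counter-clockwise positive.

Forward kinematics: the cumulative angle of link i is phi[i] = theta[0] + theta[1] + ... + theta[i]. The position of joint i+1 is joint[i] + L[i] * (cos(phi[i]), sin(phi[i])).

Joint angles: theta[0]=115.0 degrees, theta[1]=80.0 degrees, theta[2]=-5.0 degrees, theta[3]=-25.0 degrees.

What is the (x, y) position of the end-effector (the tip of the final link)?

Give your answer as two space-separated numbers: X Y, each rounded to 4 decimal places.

joint[0] = (0.0000, 0.0000)  (base)
link 0: phi[0] = 115 = 115 deg
  cos(115 deg) = -0.4226, sin(115 deg) = 0.9063
  joint[1] = (0.0000, 0.0000) + 2.9 * (-0.4226, 0.9063) = (0.0000 + -1.2256, 0.0000 + 2.6283) = (-1.2256, 2.6283)
link 1: phi[1] = 115 + 80 = 195 deg
  cos(195 deg) = -0.9659, sin(195 deg) = -0.2588
  joint[2] = (-1.2256, 2.6283) + 3.9 * (-0.9659, -0.2588) = (-1.2256 + -3.7671, 2.6283 + -1.0094) = (-4.9927, 1.6189)
link 2: phi[2] = 115 + 80 + -5 = 190 deg
  cos(190 deg) = -0.9848, sin(190 deg) = -0.1736
  joint[3] = (-4.9927, 1.6189) + 3.2 * (-0.9848, -0.1736) = (-4.9927 + -3.1514, 1.6189 + -0.5557) = (-8.1441, 1.0632)
link 3: phi[3] = 115 + 80 + -5 + -25 = 165 deg
  cos(165 deg) = -0.9659, sin(165 deg) = 0.2588
  joint[4] = (-8.1441, 1.0632) + 6.9 * (-0.9659, 0.2588) = (-8.1441 + -6.6649, 1.0632 + 1.7859) = (-14.8090, 2.8491)
End effector: (-14.8090, 2.8491)

Answer: -14.8090 2.8491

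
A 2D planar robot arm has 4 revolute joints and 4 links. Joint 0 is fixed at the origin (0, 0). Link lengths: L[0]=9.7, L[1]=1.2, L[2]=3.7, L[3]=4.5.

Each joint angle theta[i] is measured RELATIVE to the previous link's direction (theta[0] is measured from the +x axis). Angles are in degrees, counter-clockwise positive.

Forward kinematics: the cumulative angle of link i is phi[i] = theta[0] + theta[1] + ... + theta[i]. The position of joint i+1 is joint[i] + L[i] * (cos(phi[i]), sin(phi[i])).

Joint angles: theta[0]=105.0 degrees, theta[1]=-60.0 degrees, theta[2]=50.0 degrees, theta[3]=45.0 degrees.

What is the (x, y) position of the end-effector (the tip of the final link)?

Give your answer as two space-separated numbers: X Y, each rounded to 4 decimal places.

Answer: -5.4317 16.7965

Derivation:
joint[0] = (0.0000, 0.0000)  (base)
link 0: phi[0] = 105 = 105 deg
  cos(105 deg) = -0.2588, sin(105 deg) = 0.9659
  joint[1] = (0.0000, 0.0000) + 9.7 * (-0.2588, 0.9659) = (0.0000 + -2.5105, 0.0000 + 9.3695) = (-2.5105, 9.3695)
link 1: phi[1] = 105 + -60 = 45 deg
  cos(45 deg) = 0.7071, sin(45 deg) = 0.7071
  joint[2] = (-2.5105, 9.3695) + 1.2 * (0.7071, 0.7071) = (-2.5105 + 0.8485, 9.3695 + 0.8485) = (-1.6620, 10.2180)
link 2: phi[2] = 105 + -60 + 50 = 95 deg
  cos(95 deg) = -0.0872, sin(95 deg) = 0.9962
  joint[3] = (-1.6620, 10.2180) + 3.7 * (-0.0872, 0.9962) = (-1.6620 + -0.3225, 10.2180 + 3.6859) = (-1.9845, 13.9039)
link 3: phi[3] = 105 + -60 + 50 + 45 = 140 deg
  cos(140 deg) = -0.7660, sin(140 deg) = 0.6428
  joint[4] = (-1.9845, 13.9039) + 4.5 * (-0.7660, 0.6428) = (-1.9845 + -3.4472, 13.9039 + 2.8925) = (-5.4317, 16.7965)
End effector: (-5.4317, 16.7965)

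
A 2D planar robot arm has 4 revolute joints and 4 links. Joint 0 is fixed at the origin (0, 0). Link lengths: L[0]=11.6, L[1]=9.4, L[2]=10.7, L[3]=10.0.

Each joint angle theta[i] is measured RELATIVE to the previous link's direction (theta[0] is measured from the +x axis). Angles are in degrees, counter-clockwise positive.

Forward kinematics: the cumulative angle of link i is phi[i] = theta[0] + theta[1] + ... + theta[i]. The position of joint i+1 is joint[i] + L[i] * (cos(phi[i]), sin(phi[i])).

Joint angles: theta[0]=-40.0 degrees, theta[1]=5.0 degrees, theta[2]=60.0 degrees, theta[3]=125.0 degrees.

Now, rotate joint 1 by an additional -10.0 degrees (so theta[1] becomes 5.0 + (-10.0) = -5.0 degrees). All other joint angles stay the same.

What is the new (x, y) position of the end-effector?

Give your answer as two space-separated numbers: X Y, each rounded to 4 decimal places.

joint[0] = (0.0000, 0.0000)  (base)
link 0: phi[0] = -40 = -40 deg
  cos(-40 deg) = 0.7660, sin(-40 deg) = -0.6428
  joint[1] = (0.0000, 0.0000) + 11.6 * (0.7660, -0.6428) = (0.0000 + 8.8861, 0.0000 + -7.4563) = (8.8861, -7.4563)
link 1: phi[1] = -40 + -5 = -45 deg
  cos(-45 deg) = 0.7071, sin(-45 deg) = -0.7071
  joint[2] = (8.8861, -7.4563) + 9.4 * (0.7071, -0.7071) = (8.8861 + 6.6468, -7.4563 + -6.6468) = (15.5329, -14.1031)
link 2: phi[2] = -40 + -5 + 60 = 15 deg
  cos(15 deg) = 0.9659, sin(15 deg) = 0.2588
  joint[3] = (15.5329, -14.1031) + 10.7 * (0.9659, 0.2588) = (15.5329 + 10.3354, -14.1031 + 2.7694) = (25.8683, -11.3338)
link 3: phi[3] = -40 + -5 + 60 + 125 = 140 deg
  cos(140 deg) = -0.7660, sin(140 deg) = 0.6428
  joint[4] = (25.8683, -11.3338) + 10 * (-0.7660, 0.6428) = (25.8683 + -7.6604, -11.3338 + 6.4279) = (18.2079, -4.9059)
End effector: (18.2079, -4.9059)

Answer: 18.2079 -4.9059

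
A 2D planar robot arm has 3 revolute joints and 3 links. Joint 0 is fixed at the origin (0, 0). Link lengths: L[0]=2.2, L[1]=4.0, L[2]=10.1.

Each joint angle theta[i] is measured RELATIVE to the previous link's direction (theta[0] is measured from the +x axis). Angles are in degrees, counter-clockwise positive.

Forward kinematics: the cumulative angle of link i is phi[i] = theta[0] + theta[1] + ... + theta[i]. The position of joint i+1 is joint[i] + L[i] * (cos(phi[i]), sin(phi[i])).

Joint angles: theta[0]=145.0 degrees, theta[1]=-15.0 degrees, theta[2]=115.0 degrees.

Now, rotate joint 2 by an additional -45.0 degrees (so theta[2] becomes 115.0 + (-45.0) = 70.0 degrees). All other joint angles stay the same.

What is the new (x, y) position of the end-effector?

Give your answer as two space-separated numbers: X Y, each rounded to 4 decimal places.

Answer: -13.8642 0.8716

Derivation:
joint[0] = (0.0000, 0.0000)  (base)
link 0: phi[0] = 145 = 145 deg
  cos(145 deg) = -0.8192, sin(145 deg) = 0.5736
  joint[1] = (0.0000, 0.0000) + 2.2 * (-0.8192, 0.5736) = (0.0000 + -1.8021, 0.0000 + 1.2619) = (-1.8021, 1.2619)
link 1: phi[1] = 145 + -15 = 130 deg
  cos(130 deg) = -0.6428, sin(130 deg) = 0.7660
  joint[2] = (-1.8021, 1.2619) + 4 * (-0.6428, 0.7660) = (-1.8021 + -2.5712, 1.2619 + 3.0642) = (-4.3733, 4.3260)
link 2: phi[2] = 145 + -15 + 70 = 200 deg
  cos(200 deg) = -0.9397, sin(200 deg) = -0.3420
  joint[3] = (-4.3733, 4.3260) + 10.1 * (-0.9397, -0.3420) = (-4.3733 + -9.4909, 4.3260 + -3.4544) = (-13.8642, 0.8716)
End effector: (-13.8642, 0.8716)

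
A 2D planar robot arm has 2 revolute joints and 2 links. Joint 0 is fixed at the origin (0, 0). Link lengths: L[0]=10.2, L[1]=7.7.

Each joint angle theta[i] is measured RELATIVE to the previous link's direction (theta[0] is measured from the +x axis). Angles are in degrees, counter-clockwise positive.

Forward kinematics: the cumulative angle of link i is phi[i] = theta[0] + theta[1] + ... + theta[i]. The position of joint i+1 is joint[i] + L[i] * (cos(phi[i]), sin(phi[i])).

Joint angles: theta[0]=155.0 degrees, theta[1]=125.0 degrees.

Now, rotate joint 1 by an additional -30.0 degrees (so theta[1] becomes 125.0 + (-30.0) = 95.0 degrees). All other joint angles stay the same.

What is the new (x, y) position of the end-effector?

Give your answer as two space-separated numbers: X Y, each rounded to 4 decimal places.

Answer: -11.8779 -2.9249

Derivation:
joint[0] = (0.0000, 0.0000)  (base)
link 0: phi[0] = 155 = 155 deg
  cos(155 deg) = -0.9063, sin(155 deg) = 0.4226
  joint[1] = (0.0000, 0.0000) + 10.2 * (-0.9063, 0.4226) = (0.0000 + -9.2443, 0.0000 + 4.3107) = (-9.2443, 4.3107)
link 1: phi[1] = 155 + 95 = 250 deg
  cos(250 deg) = -0.3420, sin(250 deg) = -0.9397
  joint[2] = (-9.2443, 4.3107) + 7.7 * (-0.3420, -0.9397) = (-9.2443 + -2.6336, 4.3107 + -7.2356) = (-11.8779, -2.9249)
End effector: (-11.8779, -2.9249)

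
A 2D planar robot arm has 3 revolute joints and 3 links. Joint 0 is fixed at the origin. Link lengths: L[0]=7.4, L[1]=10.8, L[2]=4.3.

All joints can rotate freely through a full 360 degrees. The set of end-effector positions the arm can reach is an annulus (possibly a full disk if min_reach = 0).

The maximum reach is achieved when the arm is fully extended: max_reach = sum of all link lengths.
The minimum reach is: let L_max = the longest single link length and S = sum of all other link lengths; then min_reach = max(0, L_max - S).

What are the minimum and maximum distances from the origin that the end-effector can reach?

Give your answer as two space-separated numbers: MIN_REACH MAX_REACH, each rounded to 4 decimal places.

Link lengths: [7.4, 10.8, 4.3]
max_reach = 7.4 + 10.8 + 4.3 = 22.5
L_max = max([7.4, 10.8, 4.3]) = 10.8
S (sum of others) = 22.5 - 10.8 = 11.7
min_reach = max(0, 10.8 - 11.7) = max(0, -0.9) = 0

Answer: 0.0000 22.5000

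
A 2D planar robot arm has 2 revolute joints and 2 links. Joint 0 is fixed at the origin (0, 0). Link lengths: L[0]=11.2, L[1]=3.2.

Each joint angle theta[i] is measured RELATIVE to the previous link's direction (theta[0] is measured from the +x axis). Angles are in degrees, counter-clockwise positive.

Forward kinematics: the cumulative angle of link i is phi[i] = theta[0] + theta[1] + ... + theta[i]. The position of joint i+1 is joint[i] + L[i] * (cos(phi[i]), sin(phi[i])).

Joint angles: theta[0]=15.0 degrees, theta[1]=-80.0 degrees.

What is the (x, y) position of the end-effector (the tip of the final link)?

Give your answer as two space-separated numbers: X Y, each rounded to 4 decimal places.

joint[0] = (0.0000, 0.0000)  (base)
link 0: phi[0] = 15 = 15 deg
  cos(15 deg) = 0.9659, sin(15 deg) = 0.2588
  joint[1] = (0.0000, 0.0000) + 11.2 * (0.9659, 0.2588) = (0.0000 + 10.8184, 0.0000 + 2.8988) = (10.8184, 2.8988)
link 1: phi[1] = 15 + -80 = -65 deg
  cos(-65 deg) = 0.4226, sin(-65 deg) = -0.9063
  joint[2] = (10.8184, 2.8988) + 3.2 * (0.4226, -0.9063) = (10.8184 + 1.3524, 2.8988 + -2.9002) = (12.1707, -0.0014)
End effector: (12.1707, -0.0014)

Answer: 12.1707 -0.0014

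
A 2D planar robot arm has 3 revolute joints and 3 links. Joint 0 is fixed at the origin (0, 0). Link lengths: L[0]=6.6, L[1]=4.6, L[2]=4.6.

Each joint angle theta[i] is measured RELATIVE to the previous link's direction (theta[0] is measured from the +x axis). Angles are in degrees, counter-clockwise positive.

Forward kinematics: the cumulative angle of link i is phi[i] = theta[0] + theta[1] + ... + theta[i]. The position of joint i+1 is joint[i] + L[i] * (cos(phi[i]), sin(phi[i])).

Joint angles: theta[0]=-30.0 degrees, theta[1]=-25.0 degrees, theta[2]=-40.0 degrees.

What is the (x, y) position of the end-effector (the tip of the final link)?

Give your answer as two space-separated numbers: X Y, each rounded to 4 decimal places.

joint[0] = (0.0000, 0.0000)  (base)
link 0: phi[0] = -30 = -30 deg
  cos(-30 deg) = 0.8660, sin(-30 deg) = -0.5000
  joint[1] = (0.0000, 0.0000) + 6.6 * (0.8660, -0.5000) = (0.0000 + 5.7158, 0.0000 + -3.3000) = (5.7158, -3.3000)
link 1: phi[1] = -30 + -25 = -55 deg
  cos(-55 deg) = 0.5736, sin(-55 deg) = -0.8192
  joint[2] = (5.7158, -3.3000) + 4.6 * (0.5736, -0.8192) = (5.7158 + 2.6385, -3.3000 + -3.7681) = (8.3542, -7.0681)
link 2: phi[2] = -30 + -25 + -40 = -95 deg
  cos(-95 deg) = -0.0872, sin(-95 deg) = -0.9962
  joint[3] = (8.3542, -7.0681) + 4.6 * (-0.0872, -0.9962) = (8.3542 + -0.4009, -7.0681 + -4.5825) = (7.9533, -11.6506)
End effector: (7.9533, -11.6506)

Answer: 7.9533 -11.6506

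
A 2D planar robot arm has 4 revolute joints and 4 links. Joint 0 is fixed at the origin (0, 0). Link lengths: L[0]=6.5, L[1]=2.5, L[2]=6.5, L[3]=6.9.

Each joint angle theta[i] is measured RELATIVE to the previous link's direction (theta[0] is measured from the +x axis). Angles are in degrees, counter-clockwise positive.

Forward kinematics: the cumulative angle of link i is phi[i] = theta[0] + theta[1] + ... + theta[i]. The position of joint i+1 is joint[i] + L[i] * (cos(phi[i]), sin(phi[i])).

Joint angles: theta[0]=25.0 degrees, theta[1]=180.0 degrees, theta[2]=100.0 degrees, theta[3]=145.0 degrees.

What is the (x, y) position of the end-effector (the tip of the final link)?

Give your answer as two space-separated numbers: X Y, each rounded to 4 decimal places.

Answer: 7.3535 3.2660

Derivation:
joint[0] = (0.0000, 0.0000)  (base)
link 0: phi[0] = 25 = 25 deg
  cos(25 deg) = 0.9063, sin(25 deg) = 0.4226
  joint[1] = (0.0000, 0.0000) + 6.5 * (0.9063, 0.4226) = (0.0000 + 5.8910, 0.0000 + 2.7470) = (5.8910, 2.7470)
link 1: phi[1] = 25 + 180 = 205 deg
  cos(205 deg) = -0.9063, sin(205 deg) = -0.4226
  joint[2] = (5.8910, 2.7470) + 2.5 * (-0.9063, -0.4226) = (5.8910 + -2.2658, 2.7470 + -1.0565) = (3.6252, 1.6905)
link 2: phi[2] = 25 + 180 + 100 = 305 deg
  cos(305 deg) = 0.5736, sin(305 deg) = -0.8192
  joint[3] = (3.6252, 1.6905) + 6.5 * (0.5736, -0.8192) = (3.6252 + 3.7282, 1.6905 + -5.3245) = (7.3535, -3.6340)
link 3: phi[3] = 25 + 180 + 100 + 145 = 450 deg
  cos(450 deg) = 0.0000, sin(450 deg) = 1.0000
  joint[4] = (7.3535, -3.6340) + 6.9 * (0.0000, 1.0000) = (7.3535 + 0.0000, -3.6340 + 6.9000) = (7.3535, 3.2660)
End effector: (7.3535, 3.2660)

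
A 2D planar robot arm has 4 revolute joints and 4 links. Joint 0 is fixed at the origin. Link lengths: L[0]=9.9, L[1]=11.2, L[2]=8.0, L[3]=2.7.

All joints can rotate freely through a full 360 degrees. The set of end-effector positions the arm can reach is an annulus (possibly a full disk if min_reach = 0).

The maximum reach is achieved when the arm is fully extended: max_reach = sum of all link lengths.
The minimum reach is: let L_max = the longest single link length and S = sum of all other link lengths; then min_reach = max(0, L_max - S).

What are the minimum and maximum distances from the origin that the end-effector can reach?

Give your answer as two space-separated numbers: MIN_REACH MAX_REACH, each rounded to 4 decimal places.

Answer: 0.0000 31.8000

Derivation:
Link lengths: [9.9, 11.2, 8.0, 2.7]
max_reach = 9.9 + 11.2 + 8 + 2.7 = 31.8
L_max = max([9.9, 11.2, 8.0, 2.7]) = 11.2
S (sum of others) = 31.8 - 11.2 = 20.6
min_reach = max(0, 11.2 - 20.6) = max(0, -9.4) = 0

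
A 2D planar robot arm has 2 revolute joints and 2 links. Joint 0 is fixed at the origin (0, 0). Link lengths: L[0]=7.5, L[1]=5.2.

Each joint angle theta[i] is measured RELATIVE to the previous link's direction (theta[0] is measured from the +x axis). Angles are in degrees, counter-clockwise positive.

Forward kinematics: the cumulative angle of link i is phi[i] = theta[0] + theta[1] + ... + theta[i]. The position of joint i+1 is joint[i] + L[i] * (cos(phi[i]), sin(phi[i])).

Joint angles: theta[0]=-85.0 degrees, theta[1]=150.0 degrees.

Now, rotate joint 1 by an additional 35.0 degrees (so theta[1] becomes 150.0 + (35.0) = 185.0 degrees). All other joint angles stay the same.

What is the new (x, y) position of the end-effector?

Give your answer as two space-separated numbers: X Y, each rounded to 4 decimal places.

Answer: -0.2493 -2.3505

Derivation:
joint[0] = (0.0000, 0.0000)  (base)
link 0: phi[0] = -85 = -85 deg
  cos(-85 deg) = 0.0872, sin(-85 deg) = -0.9962
  joint[1] = (0.0000, 0.0000) + 7.5 * (0.0872, -0.9962) = (0.0000 + 0.6537, 0.0000 + -7.4715) = (0.6537, -7.4715)
link 1: phi[1] = -85 + 185 = 100 deg
  cos(100 deg) = -0.1736, sin(100 deg) = 0.9848
  joint[2] = (0.6537, -7.4715) + 5.2 * (-0.1736, 0.9848) = (0.6537 + -0.9030, -7.4715 + 5.1210) = (-0.2493, -2.3505)
End effector: (-0.2493, -2.3505)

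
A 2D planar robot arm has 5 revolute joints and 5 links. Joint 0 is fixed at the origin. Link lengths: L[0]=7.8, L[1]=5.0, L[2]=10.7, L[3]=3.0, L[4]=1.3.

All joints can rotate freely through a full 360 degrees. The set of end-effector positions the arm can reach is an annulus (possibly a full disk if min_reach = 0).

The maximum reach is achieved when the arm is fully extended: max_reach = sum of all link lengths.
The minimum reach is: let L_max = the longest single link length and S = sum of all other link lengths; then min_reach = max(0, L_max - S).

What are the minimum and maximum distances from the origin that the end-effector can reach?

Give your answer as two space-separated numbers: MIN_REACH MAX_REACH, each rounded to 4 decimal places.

Answer: 0.0000 27.8000

Derivation:
Link lengths: [7.8, 5.0, 10.7, 3.0, 1.3]
max_reach = 7.8 + 5 + 10.7 + 3 + 1.3 = 27.8
L_max = max([7.8, 5.0, 10.7, 3.0, 1.3]) = 10.7
S (sum of others) = 27.8 - 10.7 = 17.1
min_reach = max(0, 10.7 - 17.1) = max(0, -6.4) = 0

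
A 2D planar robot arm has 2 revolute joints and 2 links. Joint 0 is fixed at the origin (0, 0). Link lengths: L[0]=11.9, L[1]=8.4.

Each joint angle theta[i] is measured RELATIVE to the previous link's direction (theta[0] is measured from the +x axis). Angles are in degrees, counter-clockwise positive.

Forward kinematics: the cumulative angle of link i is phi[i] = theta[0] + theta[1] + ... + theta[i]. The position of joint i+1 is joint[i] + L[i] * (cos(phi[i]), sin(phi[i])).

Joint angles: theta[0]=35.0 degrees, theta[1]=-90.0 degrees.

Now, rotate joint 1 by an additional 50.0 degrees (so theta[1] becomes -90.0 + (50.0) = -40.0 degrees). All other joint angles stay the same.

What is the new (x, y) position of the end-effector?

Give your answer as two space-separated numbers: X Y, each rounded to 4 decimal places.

Answer: 18.1159 6.0935

Derivation:
joint[0] = (0.0000, 0.0000)  (base)
link 0: phi[0] = 35 = 35 deg
  cos(35 deg) = 0.8192, sin(35 deg) = 0.5736
  joint[1] = (0.0000, 0.0000) + 11.9 * (0.8192, 0.5736) = (0.0000 + 9.7479, 0.0000 + 6.8256) = (9.7479, 6.8256)
link 1: phi[1] = 35 + -40 = -5 deg
  cos(-5 deg) = 0.9962, sin(-5 deg) = -0.0872
  joint[2] = (9.7479, 6.8256) + 8.4 * (0.9962, -0.0872) = (9.7479 + 8.3680, 6.8256 + -0.7321) = (18.1159, 6.0935)
End effector: (18.1159, 6.0935)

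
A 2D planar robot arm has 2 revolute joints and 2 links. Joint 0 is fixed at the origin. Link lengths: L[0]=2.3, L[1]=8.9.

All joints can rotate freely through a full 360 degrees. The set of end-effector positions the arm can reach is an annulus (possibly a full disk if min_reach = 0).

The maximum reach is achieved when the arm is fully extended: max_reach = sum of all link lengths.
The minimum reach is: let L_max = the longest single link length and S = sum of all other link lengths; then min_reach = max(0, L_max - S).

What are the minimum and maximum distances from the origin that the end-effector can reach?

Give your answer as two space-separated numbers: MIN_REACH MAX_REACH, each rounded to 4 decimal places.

Link lengths: [2.3, 8.9]
max_reach = 2.3 + 8.9 = 11.2
L_max = max([2.3, 8.9]) = 8.9
S (sum of others) = 11.2 - 8.9 = 2.3
min_reach = max(0, 8.9 - 2.3) = max(0, 6.6) = 6.6

Answer: 6.6000 11.2000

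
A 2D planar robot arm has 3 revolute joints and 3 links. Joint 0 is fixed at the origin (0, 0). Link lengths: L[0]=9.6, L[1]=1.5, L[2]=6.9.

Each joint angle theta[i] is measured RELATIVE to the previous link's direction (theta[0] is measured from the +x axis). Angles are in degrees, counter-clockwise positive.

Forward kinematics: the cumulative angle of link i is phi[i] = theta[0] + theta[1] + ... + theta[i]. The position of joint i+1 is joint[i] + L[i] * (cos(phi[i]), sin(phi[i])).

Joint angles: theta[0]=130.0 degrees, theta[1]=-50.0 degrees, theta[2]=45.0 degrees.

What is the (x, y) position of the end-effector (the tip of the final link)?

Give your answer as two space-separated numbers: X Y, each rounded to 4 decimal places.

joint[0] = (0.0000, 0.0000)  (base)
link 0: phi[0] = 130 = 130 deg
  cos(130 deg) = -0.6428, sin(130 deg) = 0.7660
  joint[1] = (0.0000, 0.0000) + 9.6 * (-0.6428, 0.7660) = (0.0000 + -6.1708, 0.0000 + 7.3540) = (-6.1708, 7.3540)
link 1: phi[1] = 130 + -50 = 80 deg
  cos(80 deg) = 0.1736, sin(80 deg) = 0.9848
  joint[2] = (-6.1708, 7.3540) + 1.5 * (0.1736, 0.9848) = (-6.1708 + 0.2605, 7.3540 + 1.4772) = (-5.9103, 8.8312)
link 2: phi[2] = 130 + -50 + 45 = 125 deg
  cos(125 deg) = -0.5736, sin(125 deg) = 0.8192
  joint[3] = (-5.9103, 8.8312) + 6.9 * (-0.5736, 0.8192) = (-5.9103 + -3.9577, 8.8312 + 5.6521) = (-9.8680, 14.4834)
End effector: (-9.8680, 14.4834)

Answer: -9.8680 14.4834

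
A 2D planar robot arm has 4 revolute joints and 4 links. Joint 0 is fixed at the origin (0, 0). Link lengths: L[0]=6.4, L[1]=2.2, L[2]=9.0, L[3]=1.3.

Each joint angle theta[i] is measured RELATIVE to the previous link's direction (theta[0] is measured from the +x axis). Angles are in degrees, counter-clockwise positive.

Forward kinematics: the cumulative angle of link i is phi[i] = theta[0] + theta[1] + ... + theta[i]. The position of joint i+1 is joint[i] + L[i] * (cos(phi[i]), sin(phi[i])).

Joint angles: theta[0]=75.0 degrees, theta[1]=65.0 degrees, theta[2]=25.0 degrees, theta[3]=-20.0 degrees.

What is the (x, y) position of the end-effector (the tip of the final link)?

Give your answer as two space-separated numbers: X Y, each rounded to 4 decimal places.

Answer: -9.7871 10.6711

Derivation:
joint[0] = (0.0000, 0.0000)  (base)
link 0: phi[0] = 75 = 75 deg
  cos(75 deg) = 0.2588, sin(75 deg) = 0.9659
  joint[1] = (0.0000, 0.0000) + 6.4 * (0.2588, 0.9659) = (0.0000 + 1.6564, 0.0000 + 6.1819) = (1.6564, 6.1819)
link 1: phi[1] = 75 + 65 = 140 deg
  cos(140 deg) = -0.7660, sin(140 deg) = 0.6428
  joint[2] = (1.6564, 6.1819) + 2.2 * (-0.7660, 0.6428) = (1.6564 + -1.6853, 6.1819 + 1.4141) = (-0.0289, 7.5961)
link 2: phi[2] = 75 + 65 + 25 = 165 deg
  cos(165 deg) = -0.9659, sin(165 deg) = 0.2588
  joint[3] = (-0.0289, 7.5961) + 9 * (-0.9659, 0.2588) = (-0.0289 + -8.6933, 7.5961 + 2.3294) = (-8.7222, 9.9254)
link 3: phi[3] = 75 + 65 + 25 + -20 = 145 deg
  cos(145 deg) = -0.8192, sin(145 deg) = 0.5736
  joint[4] = (-8.7222, 9.9254) + 1.3 * (-0.8192, 0.5736) = (-8.7222 + -1.0649, 9.9254 + 0.7456) = (-9.7871, 10.6711)
End effector: (-9.7871, 10.6711)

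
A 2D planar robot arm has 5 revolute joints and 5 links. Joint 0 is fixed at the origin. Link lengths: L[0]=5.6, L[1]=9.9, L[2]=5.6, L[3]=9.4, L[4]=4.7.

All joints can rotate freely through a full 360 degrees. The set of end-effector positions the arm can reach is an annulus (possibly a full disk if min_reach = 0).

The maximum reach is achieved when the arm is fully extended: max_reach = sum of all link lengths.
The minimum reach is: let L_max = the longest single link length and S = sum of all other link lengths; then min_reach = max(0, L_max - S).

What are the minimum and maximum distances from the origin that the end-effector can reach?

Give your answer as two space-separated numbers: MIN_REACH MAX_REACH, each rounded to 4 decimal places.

Link lengths: [5.6, 9.9, 5.6, 9.4, 4.7]
max_reach = 5.6 + 9.9 + 5.6 + 9.4 + 4.7 = 35.2
L_max = max([5.6, 9.9, 5.6, 9.4, 4.7]) = 9.9
S (sum of others) = 35.2 - 9.9 = 25.3
min_reach = max(0, 9.9 - 25.3) = max(0, -15.4) = 0

Answer: 0.0000 35.2000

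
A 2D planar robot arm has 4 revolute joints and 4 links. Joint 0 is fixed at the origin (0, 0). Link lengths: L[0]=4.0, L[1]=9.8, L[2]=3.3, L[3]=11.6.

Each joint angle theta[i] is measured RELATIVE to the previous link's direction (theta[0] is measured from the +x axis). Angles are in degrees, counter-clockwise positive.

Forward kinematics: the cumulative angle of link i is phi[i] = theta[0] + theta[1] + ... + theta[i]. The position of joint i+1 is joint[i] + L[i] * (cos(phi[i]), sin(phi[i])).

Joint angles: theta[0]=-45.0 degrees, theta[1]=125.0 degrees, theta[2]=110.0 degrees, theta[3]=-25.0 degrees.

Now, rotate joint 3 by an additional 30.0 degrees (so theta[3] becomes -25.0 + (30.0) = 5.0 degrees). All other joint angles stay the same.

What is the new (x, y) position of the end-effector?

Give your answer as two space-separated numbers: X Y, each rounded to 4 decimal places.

Answer: -9.9244 3.2473

Derivation:
joint[0] = (0.0000, 0.0000)  (base)
link 0: phi[0] = -45 = -45 deg
  cos(-45 deg) = 0.7071, sin(-45 deg) = -0.7071
  joint[1] = (0.0000, 0.0000) + 4 * (0.7071, -0.7071) = (0.0000 + 2.8284, 0.0000 + -2.8284) = (2.8284, -2.8284)
link 1: phi[1] = -45 + 125 = 80 deg
  cos(80 deg) = 0.1736, sin(80 deg) = 0.9848
  joint[2] = (2.8284, -2.8284) + 9.8 * (0.1736, 0.9848) = (2.8284 + 1.7018, -2.8284 + 9.6511) = (4.5302, 6.8227)
link 2: phi[2] = -45 + 125 + 110 = 190 deg
  cos(190 deg) = -0.9848, sin(190 deg) = -0.1736
  joint[3] = (4.5302, 6.8227) + 3.3 * (-0.9848, -0.1736) = (4.5302 + -3.2499, 6.8227 + -0.5730) = (1.2803, 6.2496)
link 3: phi[3] = -45 + 125 + 110 + 5 = 195 deg
  cos(195 deg) = -0.9659, sin(195 deg) = -0.2588
  joint[4] = (1.2803, 6.2496) + 11.6 * (-0.9659, -0.2588) = (1.2803 + -11.2047, 6.2496 + -3.0023) = (-9.9244, 3.2473)
End effector: (-9.9244, 3.2473)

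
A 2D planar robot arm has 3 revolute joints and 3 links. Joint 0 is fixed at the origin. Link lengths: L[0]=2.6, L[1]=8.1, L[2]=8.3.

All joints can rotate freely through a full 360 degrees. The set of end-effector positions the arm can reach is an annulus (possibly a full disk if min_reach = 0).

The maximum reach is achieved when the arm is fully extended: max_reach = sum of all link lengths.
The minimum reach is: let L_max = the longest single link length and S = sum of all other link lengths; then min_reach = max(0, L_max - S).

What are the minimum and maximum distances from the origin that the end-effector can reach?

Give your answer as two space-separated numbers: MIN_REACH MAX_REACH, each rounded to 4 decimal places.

Link lengths: [2.6, 8.1, 8.3]
max_reach = 2.6 + 8.1 + 8.3 = 19
L_max = max([2.6, 8.1, 8.3]) = 8.3
S (sum of others) = 19 - 8.3 = 10.7
min_reach = max(0, 8.3 - 10.7) = max(0, -2.4) = 0

Answer: 0.0000 19.0000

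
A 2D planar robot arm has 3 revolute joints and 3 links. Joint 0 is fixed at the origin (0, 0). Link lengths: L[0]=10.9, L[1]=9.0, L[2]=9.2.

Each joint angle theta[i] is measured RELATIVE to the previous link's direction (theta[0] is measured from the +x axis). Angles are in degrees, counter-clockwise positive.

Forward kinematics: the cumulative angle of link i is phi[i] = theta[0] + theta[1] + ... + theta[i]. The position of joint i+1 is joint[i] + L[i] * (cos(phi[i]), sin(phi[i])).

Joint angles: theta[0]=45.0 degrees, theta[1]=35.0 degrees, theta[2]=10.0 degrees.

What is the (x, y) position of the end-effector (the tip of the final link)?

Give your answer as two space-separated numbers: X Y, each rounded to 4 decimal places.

joint[0] = (0.0000, 0.0000)  (base)
link 0: phi[0] = 45 = 45 deg
  cos(45 deg) = 0.7071, sin(45 deg) = 0.7071
  joint[1] = (0.0000, 0.0000) + 10.9 * (0.7071, 0.7071) = (0.0000 + 7.7075, 0.0000 + 7.7075) = (7.7075, 7.7075)
link 1: phi[1] = 45 + 35 = 80 deg
  cos(80 deg) = 0.1736, sin(80 deg) = 0.9848
  joint[2] = (7.7075, 7.7075) + 9 * (0.1736, 0.9848) = (7.7075 + 1.5628, 7.7075 + 8.8633) = (9.2703, 16.5707)
link 2: phi[2] = 45 + 35 + 10 = 90 deg
  cos(90 deg) = 0.0000, sin(90 deg) = 1.0000
  joint[3] = (9.2703, 16.5707) + 9.2 * (0.0000, 1.0000) = (9.2703 + 0.0000, 16.5707 + 9.2000) = (9.2703, 25.7707)
End effector: (9.2703, 25.7707)

Answer: 9.2703 25.7707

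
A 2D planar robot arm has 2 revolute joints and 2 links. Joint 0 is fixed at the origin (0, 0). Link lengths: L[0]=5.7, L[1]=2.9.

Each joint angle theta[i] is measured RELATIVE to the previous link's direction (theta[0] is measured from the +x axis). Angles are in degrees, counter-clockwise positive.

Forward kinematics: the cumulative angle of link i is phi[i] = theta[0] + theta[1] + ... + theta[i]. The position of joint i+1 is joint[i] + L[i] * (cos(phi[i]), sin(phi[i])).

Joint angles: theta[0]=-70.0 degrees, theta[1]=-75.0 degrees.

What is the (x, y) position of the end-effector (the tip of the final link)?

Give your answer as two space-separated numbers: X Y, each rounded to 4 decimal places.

Answer: -0.4260 -7.0196

Derivation:
joint[0] = (0.0000, 0.0000)  (base)
link 0: phi[0] = -70 = -70 deg
  cos(-70 deg) = 0.3420, sin(-70 deg) = -0.9397
  joint[1] = (0.0000, 0.0000) + 5.7 * (0.3420, -0.9397) = (0.0000 + 1.9495, 0.0000 + -5.3562) = (1.9495, -5.3562)
link 1: phi[1] = -70 + -75 = -145 deg
  cos(-145 deg) = -0.8192, sin(-145 deg) = -0.5736
  joint[2] = (1.9495, -5.3562) + 2.9 * (-0.8192, -0.5736) = (1.9495 + -2.3755, -5.3562 + -1.6634) = (-0.4260, -7.0196)
End effector: (-0.4260, -7.0196)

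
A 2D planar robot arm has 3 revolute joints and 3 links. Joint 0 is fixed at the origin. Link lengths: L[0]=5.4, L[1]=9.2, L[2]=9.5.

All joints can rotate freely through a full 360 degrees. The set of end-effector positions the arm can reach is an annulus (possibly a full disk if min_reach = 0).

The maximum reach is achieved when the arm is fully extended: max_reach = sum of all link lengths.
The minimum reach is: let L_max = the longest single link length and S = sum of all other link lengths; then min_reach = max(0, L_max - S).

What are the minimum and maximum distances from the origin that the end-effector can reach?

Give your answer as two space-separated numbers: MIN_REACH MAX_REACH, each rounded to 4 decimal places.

Link lengths: [5.4, 9.2, 9.5]
max_reach = 5.4 + 9.2 + 9.5 = 24.1
L_max = max([5.4, 9.2, 9.5]) = 9.5
S (sum of others) = 24.1 - 9.5 = 14.6
min_reach = max(0, 9.5 - 14.6) = max(0, -5.1) = 0

Answer: 0.0000 24.1000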